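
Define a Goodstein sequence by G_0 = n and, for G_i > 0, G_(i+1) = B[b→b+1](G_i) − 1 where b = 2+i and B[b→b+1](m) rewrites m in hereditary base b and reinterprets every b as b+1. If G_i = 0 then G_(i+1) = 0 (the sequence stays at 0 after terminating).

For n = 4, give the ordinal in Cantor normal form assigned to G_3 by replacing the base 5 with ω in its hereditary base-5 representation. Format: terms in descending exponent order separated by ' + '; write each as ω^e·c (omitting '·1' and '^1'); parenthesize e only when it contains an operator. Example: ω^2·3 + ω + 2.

ω^2·2 + ω·2

G_0=4  [base 2] 2^2  →[2↦3]→  3^3 = 27  −1 ⇒ G_1=26
G_1=26  [base 3] 2·3^2 + 2·3 + 2  →[3↦4]→  2·4^2 + 2·4 + 2 = 42  −1 ⇒ G_2=41
G_2=41  [base 4] 2·4^2 + 2·4 + 1  →[4↦5]→  2·5^2 + 2·5 + 1 = 61  −1 ⇒ G_3=60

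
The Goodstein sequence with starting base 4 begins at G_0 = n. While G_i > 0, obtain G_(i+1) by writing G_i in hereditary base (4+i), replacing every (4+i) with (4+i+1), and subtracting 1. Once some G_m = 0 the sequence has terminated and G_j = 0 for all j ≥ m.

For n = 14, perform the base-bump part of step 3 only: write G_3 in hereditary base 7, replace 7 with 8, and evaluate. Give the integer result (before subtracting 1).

22

base 4: 14 = 3·4 + 2; at 5: 3·5 + 2 = 17; next = 16
base 5: 16 = 3·5 + 1; at 6: 3·6 + 1 = 19; next = 18
base 6: 18 = 3·6; at 7: 3·7 = 21; next = 20
base 7: 20 = 2·7 + 6; at 8: 2·8 + 6 = 22; next = 21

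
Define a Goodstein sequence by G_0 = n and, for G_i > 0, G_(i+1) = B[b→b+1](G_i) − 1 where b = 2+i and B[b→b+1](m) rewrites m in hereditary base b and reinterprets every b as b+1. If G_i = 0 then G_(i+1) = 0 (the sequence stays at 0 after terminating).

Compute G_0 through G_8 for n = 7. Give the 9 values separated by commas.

7, 30, 259, 3127, 46657, 823543, 16777215, 37665879, 77777775

i=0: 7 = 2^2 + 2 + 1 (b=2); 2→3: 3^3 + 3 + 1 = 31; 31−1 = 30
i=1: 30 = 3^3 + 3 (b=3); 3→4: 4^4 + 4 = 260; 260−1 = 259
i=2: 259 = 4^4 + 3 (b=4); 4→5: 5^5 + 3 = 3128; 3128−1 = 3127
i=3: 3127 = 5^5 + 2 (b=5); 5→6: 6^6 + 2 = 46658; 46658−1 = 46657
i=4: 46657 = 6^6 + 1 (b=6); 6→7: 7^7 + 1 = 823544; 823544−1 = 823543
i=5: 823543 = 7^7 (b=7); 7→8: 8^8 = 16777216; 16777216−1 = 16777215
i=6: 16777215 = 7·8^7 + 7·8^6 + 7·8^5 + 7·8^4 + 7·8^3 + 7·8^2 + 7·8 + 7 (b=8); 8→9: 7·9^7 + 7·9^6 + 7·9^5 + 7·9^4 + 7·9^3 + 7·9^2 + 7·9 + 7 = 37665880; 37665880−1 = 37665879
i=7: 37665879 = 7·9^7 + 7·9^6 + 7·9^5 + 7·9^4 + 7·9^3 + 7·9^2 + 7·9 + 6 (b=9); 9→10: 7·10^7 + 7·10^6 + 7·10^5 + 7·10^4 + 7·10^3 + 7·10^2 + 7·10 + 6 = 77777776; 77777776−1 = 77777775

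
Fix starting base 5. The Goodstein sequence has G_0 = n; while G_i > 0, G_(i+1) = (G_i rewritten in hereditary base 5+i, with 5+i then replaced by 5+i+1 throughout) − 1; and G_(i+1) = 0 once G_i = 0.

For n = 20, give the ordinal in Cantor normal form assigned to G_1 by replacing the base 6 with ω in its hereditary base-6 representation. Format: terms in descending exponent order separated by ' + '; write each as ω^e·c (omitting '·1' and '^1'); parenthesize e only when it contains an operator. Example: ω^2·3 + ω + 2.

ω·3 + 5

20 —HB5→ 4·5 —bump→ 4·6 = 24 —(−1)→ 23
23 —HB6→ 3·6 + 5 —bump→ 3·7 + 5 = 26 —(−1)→ 25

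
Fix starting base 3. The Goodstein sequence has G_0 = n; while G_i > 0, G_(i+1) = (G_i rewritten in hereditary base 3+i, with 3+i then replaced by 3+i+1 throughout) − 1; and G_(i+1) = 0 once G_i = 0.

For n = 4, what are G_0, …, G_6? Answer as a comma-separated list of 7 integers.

i=0: 4 = 3 + 1 (b=3); 3→4: 4 + 1 = 5; 5−1 = 4
i=1: 4 = 4 (b=4); 4→5: 5 = 5; 5−1 = 4
i=2: 4 = 4 (b=5); 5→6: 4 = 4; 4−1 = 3
i=3: 3 = 3 (b=6); 6→7: 3 = 3; 3−1 = 2
i=4: 2 = 2 (b=7); 7→8: 2 = 2; 2−1 = 1
i=5: 1 = 1 (b=8); 8→9: 1 = 1; 1−1 = 0

4, 4, 4, 3, 2, 1, 0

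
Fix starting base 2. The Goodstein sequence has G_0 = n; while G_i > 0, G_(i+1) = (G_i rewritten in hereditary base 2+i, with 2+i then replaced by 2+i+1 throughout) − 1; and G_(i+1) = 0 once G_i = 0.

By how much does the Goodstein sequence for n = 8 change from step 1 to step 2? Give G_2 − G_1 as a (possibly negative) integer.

base 2: 8 = 2^(2 + 1); at 3: 3^(3 + 1) = 81; next = 80
base 3: 80 = 2·3^3 + 2·3^2 + 2·3 + 2; at 4: 2·4^4 + 2·4^2 + 2·4 + 2 = 554; next = 553

473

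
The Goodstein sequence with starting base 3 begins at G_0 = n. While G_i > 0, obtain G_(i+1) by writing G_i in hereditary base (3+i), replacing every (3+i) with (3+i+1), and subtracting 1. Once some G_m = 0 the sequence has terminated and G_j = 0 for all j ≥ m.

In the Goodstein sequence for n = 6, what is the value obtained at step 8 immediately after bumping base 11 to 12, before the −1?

(0) 6|_3 = 2·3 ↦ 2·4|_4 = 8 ⇒ 7
(1) 7|_4 = 4 + 3 ↦ 5 + 3|_5 = 8 ⇒ 7
(2) 7|_5 = 5 + 2 ↦ 6 + 2|_6 = 8 ⇒ 7
(3) 7|_6 = 6 + 1 ↦ 7 + 1|_7 = 8 ⇒ 7
(4) 7|_7 = 7 ↦ 8|_8 = 8 ⇒ 7
(5) 7|_8 = 7 ↦ 7|_9 = 7 ⇒ 6
(6) 6|_9 = 6 ↦ 6|_10 = 6 ⇒ 5
(7) 5|_10 = 5 ↦ 5|_11 = 5 ⇒ 4

4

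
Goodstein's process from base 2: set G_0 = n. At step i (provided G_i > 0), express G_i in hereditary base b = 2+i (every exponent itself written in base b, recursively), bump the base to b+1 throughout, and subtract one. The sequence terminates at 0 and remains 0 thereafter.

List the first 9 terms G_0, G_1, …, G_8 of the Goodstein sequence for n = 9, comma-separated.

(0) 9|_2 = 2^(2 + 1) + 1 ↦ 3^(3 + 1) + 1|_3 = 82 ⇒ 81
(1) 81|_3 = 3^(3 + 1) ↦ 4^(4 + 1)|_4 = 1024 ⇒ 1023
(2) 1023|_4 = 3·4^4 + 3·4^3 + 3·4^2 + 3·4 + 3 ↦ 3·5^5 + 3·5^3 + 3·5^2 + 3·5 + 3|_5 = 9843 ⇒ 9842
(3) 9842|_5 = 3·5^5 + 3·5^3 + 3·5^2 + 3·5 + 2 ↦ 3·6^6 + 3·6^3 + 3·6^2 + 3·6 + 2|_6 = 140744 ⇒ 140743
(4) 140743|_6 = 3·6^6 + 3·6^3 + 3·6^2 + 3·6 + 1 ↦ 3·7^7 + 3·7^3 + 3·7^2 + 3·7 + 1|_7 = 2471827 ⇒ 2471826
(5) 2471826|_7 = 3·7^7 + 3·7^3 + 3·7^2 + 3·7 ↦ 3·8^8 + 3·8^3 + 3·8^2 + 3·8|_8 = 50333400 ⇒ 50333399
(6) 50333399|_8 = 3·8^8 + 3·8^3 + 3·8^2 + 2·8 + 7 ↦ 3·9^9 + 3·9^3 + 3·9^2 + 2·9 + 7|_9 = 1162263922 ⇒ 1162263921
(7) 1162263921|_9 = 3·9^9 + 3·9^3 + 3·9^2 + 2·9 + 6 ↦ 3·10^10 + 3·10^3 + 3·10^2 + 2·10 + 6|_10 = 30000003326 ⇒ 30000003325

9, 81, 1023, 9842, 140743, 2471826, 50333399, 1162263921, 30000003325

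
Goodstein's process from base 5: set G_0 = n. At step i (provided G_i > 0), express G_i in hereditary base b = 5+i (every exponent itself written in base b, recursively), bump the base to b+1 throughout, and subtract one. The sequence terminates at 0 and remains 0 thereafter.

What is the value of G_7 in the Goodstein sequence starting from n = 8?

G_0=8  [base 5] 5 + 3  →[5↦6]→  6 + 3 = 9  −1 ⇒ G_1=8
G_1=8  [base 6] 6 + 2  →[6↦7]→  7 + 2 = 9  −1 ⇒ G_2=8
G_2=8  [base 7] 7 + 1  →[7↦8]→  8 + 1 = 9  −1 ⇒ G_3=8
G_3=8  [base 8] 8  →[8↦9]→  9 = 9  −1 ⇒ G_4=8
G_4=8  [base 9] 8  →[9↦10]→  8 = 8  −1 ⇒ G_5=7
G_5=7  [base 10] 7  →[10↦11]→  7 = 7  −1 ⇒ G_6=6
G_6=6  [base 11] 6  →[11↦12]→  6 = 6  −1 ⇒ G_7=5
G_7=5  [base 12] 5  →[12↦13]→  5 = 5  −1 ⇒ G_8=4

5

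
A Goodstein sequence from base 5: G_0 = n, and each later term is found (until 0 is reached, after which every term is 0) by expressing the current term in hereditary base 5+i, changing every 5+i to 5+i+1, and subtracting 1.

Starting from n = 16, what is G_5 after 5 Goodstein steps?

23

(0) 16|_5 = 3·5 + 1 ↦ 3·6 + 1|_6 = 19 ⇒ 18
(1) 18|_6 = 3·6 ↦ 3·7|_7 = 21 ⇒ 20
(2) 20|_7 = 2·7 + 6 ↦ 2·8 + 6|_8 = 22 ⇒ 21
(3) 21|_8 = 2·8 + 5 ↦ 2·9 + 5|_9 = 23 ⇒ 22
(4) 22|_9 = 2·9 + 4 ↦ 2·10 + 4|_10 = 24 ⇒ 23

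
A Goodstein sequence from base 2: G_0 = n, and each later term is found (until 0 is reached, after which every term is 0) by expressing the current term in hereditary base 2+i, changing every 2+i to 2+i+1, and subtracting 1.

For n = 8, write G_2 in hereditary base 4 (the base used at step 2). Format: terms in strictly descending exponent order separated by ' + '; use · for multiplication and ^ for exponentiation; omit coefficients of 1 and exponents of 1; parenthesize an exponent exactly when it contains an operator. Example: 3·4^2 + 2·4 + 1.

G_0 = 8. HB_2(8) = 2^(2 + 1). Bump = 81. G_1 = 80.
G_1 = 80. HB_3(80) = 2·3^3 + 2·3^2 + 2·3 + 2. Bump = 554. G_2 = 553.
G_2 = 553. HB_4(553) = 2·4^4 + 2·4^2 + 2·4 + 1. Bump = 6311. G_3 = 6310.

2·4^4 + 2·4^2 + 2·4 + 1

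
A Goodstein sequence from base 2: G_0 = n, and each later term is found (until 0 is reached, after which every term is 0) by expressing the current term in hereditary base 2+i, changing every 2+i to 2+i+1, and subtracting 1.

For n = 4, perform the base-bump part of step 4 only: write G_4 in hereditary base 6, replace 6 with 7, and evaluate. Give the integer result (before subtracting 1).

110

base 2: 4 = 2^2; at 3: 3^3 = 27; next = 26
base 3: 26 = 2·3^2 + 2·3 + 2; at 4: 2·4^2 + 2·4 + 2 = 42; next = 41
base 4: 41 = 2·4^2 + 2·4 + 1; at 5: 2·5^2 + 2·5 + 1 = 61; next = 60
base 5: 60 = 2·5^2 + 2·5; at 6: 2·6^2 + 2·6 = 84; next = 83
base 6: 83 = 2·6^2 + 6 + 5; at 7: 2·7^2 + 7 + 5 = 110; next = 109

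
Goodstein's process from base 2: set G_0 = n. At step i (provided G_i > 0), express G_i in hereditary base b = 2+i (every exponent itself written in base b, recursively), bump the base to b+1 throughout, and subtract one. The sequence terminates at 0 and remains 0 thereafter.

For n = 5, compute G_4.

i=0: 5 = 2^2 + 1 (b=2); 2→3: 3^3 + 1 = 28; 28−1 = 27
i=1: 27 = 3^3 (b=3); 3→4: 4^4 = 256; 256−1 = 255
i=2: 255 = 3·4^3 + 3·4^2 + 3·4 + 3 (b=4); 4→5: 3·5^3 + 3·5^2 + 3·5 + 3 = 468; 468−1 = 467
i=3: 467 = 3·5^3 + 3·5^2 + 3·5 + 2 (b=5); 5→6: 3·6^3 + 3·6^2 + 3·6 + 2 = 776; 776−1 = 775
i=4: 775 = 3·6^3 + 3·6^2 + 3·6 + 1 (b=6); 6→7: 3·7^3 + 3·7^2 + 3·7 + 1 = 1198; 1198−1 = 1197

775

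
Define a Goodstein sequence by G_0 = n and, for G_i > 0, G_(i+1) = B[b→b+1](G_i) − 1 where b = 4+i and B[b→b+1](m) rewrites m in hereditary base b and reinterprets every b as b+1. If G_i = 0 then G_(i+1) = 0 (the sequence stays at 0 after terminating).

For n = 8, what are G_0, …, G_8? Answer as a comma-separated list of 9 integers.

8, 9, 9, 9, 9, 9, 9, 8, 7

[0] 8 ≡ 2·4 (base 4). Lift 5: 10. −1: 9.
[1] 9 ≡ 5 + 4 (base 5). Lift 6: 10. −1: 9.
[2] 9 ≡ 6 + 3 (base 6). Lift 7: 10. −1: 9.
[3] 9 ≡ 7 + 2 (base 7). Lift 8: 10. −1: 9.
[4] 9 ≡ 8 + 1 (base 8). Lift 9: 10. −1: 9.
[5] 9 ≡ 9 (base 9). Lift 10: 10. −1: 9.
[6] 9 ≡ 9 (base 10). Lift 11: 9. −1: 8.
[7] 8 ≡ 8 (base 11). Lift 12: 8. −1: 7.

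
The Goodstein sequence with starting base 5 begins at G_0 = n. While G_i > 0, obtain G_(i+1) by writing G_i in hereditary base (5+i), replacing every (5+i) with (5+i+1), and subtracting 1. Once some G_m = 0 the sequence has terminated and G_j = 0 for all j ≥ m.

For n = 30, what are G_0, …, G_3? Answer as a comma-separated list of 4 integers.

30, 41, 53, 67

(0) 30|_5 = 5^2 + 5 ↦ 6^2 + 6|_6 = 42 ⇒ 41
(1) 41|_6 = 6^2 + 5 ↦ 7^2 + 5|_7 = 54 ⇒ 53
(2) 53|_7 = 7^2 + 4 ↦ 8^2 + 4|_8 = 68 ⇒ 67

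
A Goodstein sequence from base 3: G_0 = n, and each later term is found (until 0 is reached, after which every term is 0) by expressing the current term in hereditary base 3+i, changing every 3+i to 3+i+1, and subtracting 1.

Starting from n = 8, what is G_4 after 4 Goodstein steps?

8 —HB3→ 2·3 + 2 —bump→ 2·4 + 2 = 10 —(−1)→ 9
9 —HB4→ 2·4 + 1 —bump→ 2·5 + 1 = 11 —(−1)→ 10
10 —HB5→ 2·5 —bump→ 2·6 = 12 —(−1)→ 11
11 —HB6→ 6 + 5 —bump→ 7 + 5 = 12 —(−1)→ 11
11 —HB7→ 7 + 4 —bump→ 8 + 4 = 12 —(−1)→ 11

11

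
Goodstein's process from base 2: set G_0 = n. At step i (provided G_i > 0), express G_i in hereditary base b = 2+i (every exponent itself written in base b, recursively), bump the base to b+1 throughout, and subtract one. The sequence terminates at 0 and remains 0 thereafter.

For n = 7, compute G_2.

259

7 —HB2→ 2^2 + 2 + 1 —bump→ 3^3 + 3 + 1 = 31 —(−1)→ 30
30 —HB3→ 3^3 + 3 —bump→ 4^4 + 4 = 260 —(−1)→ 259
259 —HB4→ 4^4 + 3 —bump→ 5^5 + 3 = 3128 —(−1)→ 3127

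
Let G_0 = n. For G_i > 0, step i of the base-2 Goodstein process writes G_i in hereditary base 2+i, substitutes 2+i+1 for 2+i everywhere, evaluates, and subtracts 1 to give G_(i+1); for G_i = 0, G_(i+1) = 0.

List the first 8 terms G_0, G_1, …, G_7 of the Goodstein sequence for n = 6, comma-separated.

step 0: 6 = 2^2 + 2; sub 3 for 2: 3^3 + 3; = 30; G_1 = 30−1 = 29
step 1: 29 = 3^3 + 2; sub 4 for 3: 4^4 + 2; = 258; G_2 = 258−1 = 257
step 2: 257 = 4^4 + 1; sub 5 for 4: 5^5 + 1; = 3126; G_3 = 3126−1 = 3125
step 3: 3125 = 5^5; sub 6 for 5: 6^6; = 46656; G_4 = 46656−1 = 46655
step 4: 46655 = 5·6^5 + 5·6^4 + 5·6^3 + 5·6^2 + 5·6 + 5; sub 7 for 6: 5·7^5 + 5·7^4 + 5·7^3 + 5·7^2 + 5·7 + 5; = 98040; G_5 = 98040−1 = 98039
step 5: 98039 = 5·7^5 + 5·7^4 + 5·7^3 + 5·7^2 + 5·7 + 4; sub 8 for 7: 5·8^5 + 5·8^4 + 5·8^3 + 5·8^2 + 5·8 + 4; = 187244; G_6 = 187244−1 = 187243
step 6: 187243 = 5·8^5 + 5·8^4 + 5·8^3 + 5·8^2 + 5·8 + 3; sub 9 for 8: 5·9^5 + 5·9^4 + 5·9^3 + 5·9^2 + 5·9 + 3; = 332148; G_7 = 332148−1 = 332147

6, 29, 257, 3125, 46655, 98039, 187243, 332147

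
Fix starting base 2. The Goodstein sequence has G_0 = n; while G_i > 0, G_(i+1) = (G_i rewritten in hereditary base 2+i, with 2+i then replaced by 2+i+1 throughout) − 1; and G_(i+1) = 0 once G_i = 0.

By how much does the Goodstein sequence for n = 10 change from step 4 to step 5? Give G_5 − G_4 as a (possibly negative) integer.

base 2: 10 = 2^(2 + 1) + 2; at 3: 3^(3 + 1) + 3 = 84; next = 83
base 3: 83 = 3^(3 + 1) + 2; at 4: 4^(4 + 1) + 2 = 1026; next = 1025
base 4: 1025 = 4^(4 + 1) + 1; at 5: 5^(5 + 1) + 1 = 15626; next = 15625
base 5: 15625 = 5^(5 + 1); at 6: 6^(6 + 1) = 279936; next = 279935
base 6: 279935 = 5·6^6 + 5·6^5 + 5·6^4 + 5·6^3 + 5·6^2 + 5·6 + 5; at 7: 5·7^7 + 5·7^5 + 5·7^4 + 5·7^3 + 5·7^2 + 5·7 + 5 = 4215755; next = 4215754

3935819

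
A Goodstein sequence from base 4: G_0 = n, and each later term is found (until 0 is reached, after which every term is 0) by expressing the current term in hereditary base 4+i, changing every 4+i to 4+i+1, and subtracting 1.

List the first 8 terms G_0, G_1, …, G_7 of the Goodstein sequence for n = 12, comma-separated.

12, 14, 15, 16, 17, 18, 19, 19

(0) 12|_4 = 3·4 ↦ 3·5|_5 = 15 ⇒ 14
(1) 14|_5 = 2·5 + 4 ↦ 2·6 + 4|_6 = 16 ⇒ 15
(2) 15|_6 = 2·6 + 3 ↦ 2·7 + 3|_7 = 17 ⇒ 16
(3) 16|_7 = 2·7 + 2 ↦ 2·8 + 2|_8 = 18 ⇒ 17
(4) 17|_8 = 2·8 + 1 ↦ 2·9 + 1|_9 = 19 ⇒ 18
(5) 18|_9 = 2·9 ↦ 2·10|_10 = 20 ⇒ 19
(6) 19|_10 = 10 + 9 ↦ 11 + 9|_11 = 20 ⇒ 19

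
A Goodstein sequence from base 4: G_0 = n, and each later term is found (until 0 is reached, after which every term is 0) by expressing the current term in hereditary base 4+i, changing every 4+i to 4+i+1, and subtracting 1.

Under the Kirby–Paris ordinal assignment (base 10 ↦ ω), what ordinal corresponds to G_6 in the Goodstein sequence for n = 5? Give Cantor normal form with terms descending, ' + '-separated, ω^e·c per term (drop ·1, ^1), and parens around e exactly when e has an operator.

base 4: 5 = 4 + 1; at 5: 5 + 1 = 6; next = 5
base 5: 5 = 5; at 6: 6 = 6; next = 5
base 6: 5 = 5; at 7: 5 = 5; next = 4
base 7: 4 = 4; at 8: 4 = 4; next = 3
base 8: 3 = 3; at 9: 3 = 3; next = 2
base 9: 2 = 2; at 10: 2 = 2; next = 1
base 10: 1 = 1; at 11: 1 = 1; next = 0

1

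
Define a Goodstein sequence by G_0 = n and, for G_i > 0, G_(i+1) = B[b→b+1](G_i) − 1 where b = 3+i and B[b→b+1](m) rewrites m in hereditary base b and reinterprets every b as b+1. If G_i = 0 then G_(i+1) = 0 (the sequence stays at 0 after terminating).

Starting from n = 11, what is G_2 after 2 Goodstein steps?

(0) 11|_3 = 3^2 + 2 ↦ 4^2 + 2|_4 = 18 ⇒ 17
(1) 17|_4 = 4^2 + 1 ↦ 5^2 + 1|_5 = 26 ⇒ 25
(2) 25|_5 = 5^2 ↦ 6^2|_6 = 36 ⇒ 35

25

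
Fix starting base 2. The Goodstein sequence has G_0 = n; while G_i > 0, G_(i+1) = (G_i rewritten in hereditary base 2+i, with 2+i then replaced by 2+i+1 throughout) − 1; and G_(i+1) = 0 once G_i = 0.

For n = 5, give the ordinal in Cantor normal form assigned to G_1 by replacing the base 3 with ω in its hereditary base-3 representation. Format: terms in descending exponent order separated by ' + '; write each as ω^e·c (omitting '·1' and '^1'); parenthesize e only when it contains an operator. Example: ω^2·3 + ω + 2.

G_0=5  [base 2] 2^2 + 1  →[2↦3]→  3^3 + 1 = 28  −1 ⇒ G_1=27
G_1=27  [base 3] 3^3  →[3↦4]→  4^4 = 256  −1 ⇒ G_2=255

ω^ω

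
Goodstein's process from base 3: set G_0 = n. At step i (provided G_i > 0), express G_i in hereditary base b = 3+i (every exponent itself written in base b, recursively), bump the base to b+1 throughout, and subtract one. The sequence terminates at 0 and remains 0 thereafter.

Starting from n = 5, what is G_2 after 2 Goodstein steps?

5 —HB3→ 3 + 2 —bump→ 4 + 2 = 6 —(−1)→ 5
5 —HB4→ 4 + 1 —bump→ 5 + 1 = 6 —(−1)→ 5
5 —HB5→ 5 —bump→ 6 = 6 —(−1)→ 5

5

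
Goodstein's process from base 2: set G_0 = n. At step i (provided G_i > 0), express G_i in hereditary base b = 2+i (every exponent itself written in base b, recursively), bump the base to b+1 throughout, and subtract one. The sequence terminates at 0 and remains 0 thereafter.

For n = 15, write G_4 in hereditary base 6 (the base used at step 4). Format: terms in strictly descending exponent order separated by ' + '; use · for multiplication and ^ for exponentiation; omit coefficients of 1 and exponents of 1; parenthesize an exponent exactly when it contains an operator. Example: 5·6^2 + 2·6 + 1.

6^(6 + 1) + 6^6 + 1

base 2: 15 = 2^(2 + 1) + 2^2 + 2 + 1; at 3: 3^(3 + 1) + 3^3 + 3 + 1 = 112; next = 111
base 3: 111 = 3^(3 + 1) + 3^3 + 3; at 4: 4^(4 + 1) + 4^4 + 4 = 1284; next = 1283
base 4: 1283 = 4^(4 + 1) + 4^4 + 3; at 5: 5^(5 + 1) + 5^5 + 3 = 18753; next = 18752
base 5: 18752 = 5^(5 + 1) + 5^5 + 2; at 6: 6^(6 + 1) + 6^6 + 2 = 326594; next = 326593
base 6: 326593 = 6^(6 + 1) + 6^6 + 1; at 7: 7^(7 + 1) + 7^7 + 1 = 6588345; next = 6588344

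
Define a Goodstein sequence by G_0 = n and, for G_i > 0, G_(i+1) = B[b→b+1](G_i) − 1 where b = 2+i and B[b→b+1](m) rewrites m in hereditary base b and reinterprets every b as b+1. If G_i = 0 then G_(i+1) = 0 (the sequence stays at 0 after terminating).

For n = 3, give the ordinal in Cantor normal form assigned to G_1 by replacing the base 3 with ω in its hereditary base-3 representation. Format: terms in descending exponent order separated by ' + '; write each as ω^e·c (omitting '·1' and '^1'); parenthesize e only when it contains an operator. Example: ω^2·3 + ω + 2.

ω

(0) 3|_2 = 2 + 1 ↦ 3 + 1|_3 = 4 ⇒ 3
(1) 3|_3 = 3 ↦ 4|_4 = 4 ⇒ 3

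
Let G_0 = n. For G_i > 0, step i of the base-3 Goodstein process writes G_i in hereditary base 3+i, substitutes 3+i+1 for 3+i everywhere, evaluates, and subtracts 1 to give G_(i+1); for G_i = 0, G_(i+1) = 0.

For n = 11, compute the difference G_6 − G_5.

4

[0] 11 ≡ 3^2 + 2 (base 3). Lift 4: 18. −1: 17.
[1] 17 ≡ 4^2 + 1 (base 4). Lift 5: 26. −1: 25.
[2] 25 ≡ 5^2 (base 5). Lift 6: 36. −1: 35.
[3] 35 ≡ 5·6 + 5 (base 6). Lift 7: 40. −1: 39.
[4] 39 ≡ 5·7 + 4 (base 7). Lift 8: 44. −1: 43.
[5] 43 ≡ 5·8 + 3 (base 8). Lift 9: 48. −1: 47.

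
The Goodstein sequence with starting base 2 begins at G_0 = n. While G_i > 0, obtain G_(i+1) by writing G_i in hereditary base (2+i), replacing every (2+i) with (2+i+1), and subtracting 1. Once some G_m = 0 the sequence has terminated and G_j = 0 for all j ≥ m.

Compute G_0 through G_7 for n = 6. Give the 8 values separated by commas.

G_0 = 6. HB_2(6) = 2^2 + 2. Bump = 30. G_1 = 29.
G_1 = 29. HB_3(29) = 3^3 + 2. Bump = 258. G_2 = 257.
G_2 = 257. HB_4(257) = 4^4 + 1. Bump = 3126. G_3 = 3125.
G_3 = 3125. HB_5(3125) = 5^5. Bump = 46656. G_4 = 46655.
G_4 = 46655. HB_6(46655) = 5·6^5 + 5·6^4 + 5·6^3 + 5·6^2 + 5·6 + 5. Bump = 98040. G_5 = 98039.
G_5 = 98039. HB_7(98039) = 5·7^5 + 5·7^4 + 5·7^3 + 5·7^2 + 5·7 + 4. Bump = 187244. G_6 = 187243.
G_6 = 187243. HB_8(187243) = 5·8^5 + 5·8^4 + 5·8^3 + 5·8^2 + 5·8 + 3. Bump = 332148. G_7 = 332147.

6, 29, 257, 3125, 46655, 98039, 187243, 332147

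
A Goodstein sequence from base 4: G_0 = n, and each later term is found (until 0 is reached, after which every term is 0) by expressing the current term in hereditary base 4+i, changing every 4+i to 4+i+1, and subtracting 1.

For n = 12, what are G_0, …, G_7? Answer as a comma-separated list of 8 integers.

12, 14, 15, 16, 17, 18, 19, 19

(0) 12|_4 = 3·4 ↦ 3·5|_5 = 15 ⇒ 14
(1) 14|_5 = 2·5 + 4 ↦ 2·6 + 4|_6 = 16 ⇒ 15
(2) 15|_6 = 2·6 + 3 ↦ 2·7 + 3|_7 = 17 ⇒ 16
(3) 16|_7 = 2·7 + 2 ↦ 2·8 + 2|_8 = 18 ⇒ 17
(4) 17|_8 = 2·8 + 1 ↦ 2·9 + 1|_9 = 19 ⇒ 18
(5) 18|_9 = 2·9 ↦ 2·10|_10 = 20 ⇒ 19
(6) 19|_10 = 10 + 9 ↦ 11 + 9|_11 = 20 ⇒ 19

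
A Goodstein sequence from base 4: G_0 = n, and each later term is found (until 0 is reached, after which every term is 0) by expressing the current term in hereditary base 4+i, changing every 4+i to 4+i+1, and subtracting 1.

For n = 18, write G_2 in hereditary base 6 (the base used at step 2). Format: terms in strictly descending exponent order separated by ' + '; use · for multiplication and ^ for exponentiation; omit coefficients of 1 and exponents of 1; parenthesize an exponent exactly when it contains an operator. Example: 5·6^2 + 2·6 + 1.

G_0 = 18. HB_4(18) = 4^2 + 2. Bump = 27. G_1 = 26.
G_1 = 26. HB_5(26) = 5^2 + 1. Bump = 37. G_2 = 36.
G_2 = 36. HB_6(36) = 6^2. Bump = 49. G_3 = 48.

6^2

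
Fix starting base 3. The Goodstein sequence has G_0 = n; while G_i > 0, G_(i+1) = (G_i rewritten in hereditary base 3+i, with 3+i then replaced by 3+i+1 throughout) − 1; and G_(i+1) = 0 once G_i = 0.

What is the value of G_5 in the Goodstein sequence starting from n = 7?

7 —HB3→ 2·3 + 1 —bump→ 2·4 + 1 = 9 —(−1)→ 8
8 —HB4→ 2·4 —bump→ 2·5 = 10 —(−1)→ 9
9 —HB5→ 5 + 4 —bump→ 6 + 4 = 10 —(−1)→ 9
9 —HB6→ 6 + 3 —bump→ 7 + 3 = 10 —(−1)→ 9
9 —HB7→ 7 + 2 —bump→ 8 + 2 = 10 —(−1)→ 9
9 —HB8→ 8 + 1 —bump→ 9 + 1 = 10 —(−1)→ 9

9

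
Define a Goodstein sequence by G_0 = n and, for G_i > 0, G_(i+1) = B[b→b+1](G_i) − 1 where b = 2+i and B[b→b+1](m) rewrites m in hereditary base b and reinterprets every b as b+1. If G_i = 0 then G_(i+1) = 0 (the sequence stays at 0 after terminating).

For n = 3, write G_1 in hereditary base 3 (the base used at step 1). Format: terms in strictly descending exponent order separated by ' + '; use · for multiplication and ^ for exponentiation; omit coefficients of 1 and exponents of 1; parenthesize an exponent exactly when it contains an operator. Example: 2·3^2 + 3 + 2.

3

i=0: 3 = 2 + 1 (b=2); 2→3: 3 + 1 = 4; 4−1 = 3
i=1: 3 = 3 (b=3); 3→4: 4 = 4; 4−1 = 3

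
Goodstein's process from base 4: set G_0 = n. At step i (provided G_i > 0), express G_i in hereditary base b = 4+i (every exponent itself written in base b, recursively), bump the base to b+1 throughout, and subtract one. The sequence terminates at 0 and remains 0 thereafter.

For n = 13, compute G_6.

21

i=0: 13 = 3·4 + 1 (b=4); 4→5: 3·5 + 1 = 16; 16−1 = 15
i=1: 15 = 3·5 (b=5); 5→6: 3·6 = 18; 18−1 = 17
i=2: 17 = 2·6 + 5 (b=6); 6→7: 2·7 + 5 = 19; 19−1 = 18
i=3: 18 = 2·7 + 4 (b=7); 7→8: 2·8 + 4 = 20; 20−1 = 19
i=4: 19 = 2·8 + 3 (b=8); 8→9: 2·9 + 3 = 21; 21−1 = 20
i=5: 20 = 2·9 + 2 (b=9); 9→10: 2·10 + 2 = 22; 22−1 = 21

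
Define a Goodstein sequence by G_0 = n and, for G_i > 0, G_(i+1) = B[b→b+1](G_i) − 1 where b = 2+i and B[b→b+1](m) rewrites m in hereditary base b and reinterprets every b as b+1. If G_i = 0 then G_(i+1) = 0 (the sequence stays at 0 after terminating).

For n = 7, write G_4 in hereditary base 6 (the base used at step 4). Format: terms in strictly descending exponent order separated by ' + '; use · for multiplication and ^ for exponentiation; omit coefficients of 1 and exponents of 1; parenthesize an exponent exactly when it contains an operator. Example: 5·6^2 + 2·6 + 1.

6^6 + 1

G_0=7  [base 2] 2^2 + 2 + 1  →[2↦3]→  3^3 + 3 + 1 = 31  −1 ⇒ G_1=30
G_1=30  [base 3] 3^3 + 3  →[3↦4]→  4^4 + 4 = 260  −1 ⇒ G_2=259
G_2=259  [base 4] 4^4 + 3  →[4↦5]→  5^5 + 3 = 3128  −1 ⇒ G_3=3127
G_3=3127  [base 5] 5^5 + 2  →[5↦6]→  6^6 + 2 = 46658  −1 ⇒ G_4=46657
G_4=46657  [base 6] 6^6 + 1  →[6↦7]→  7^7 + 1 = 823544  −1 ⇒ G_5=823543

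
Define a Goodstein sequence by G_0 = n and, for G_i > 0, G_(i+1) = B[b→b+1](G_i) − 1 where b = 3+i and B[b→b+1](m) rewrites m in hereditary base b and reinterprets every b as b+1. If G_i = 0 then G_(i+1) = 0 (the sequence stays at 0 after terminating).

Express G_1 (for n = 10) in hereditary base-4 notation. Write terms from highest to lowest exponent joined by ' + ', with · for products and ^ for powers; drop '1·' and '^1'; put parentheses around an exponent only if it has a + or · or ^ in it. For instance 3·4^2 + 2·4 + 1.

4^2

step 0: 10 = 3^2 + 1; sub 4 for 3: 4^2 + 1; = 17; G_1 = 17−1 = 16
step 1: 16 = 4^2; sub 5 for 4: 5^2; = 25; G_2 = 25−1 = 24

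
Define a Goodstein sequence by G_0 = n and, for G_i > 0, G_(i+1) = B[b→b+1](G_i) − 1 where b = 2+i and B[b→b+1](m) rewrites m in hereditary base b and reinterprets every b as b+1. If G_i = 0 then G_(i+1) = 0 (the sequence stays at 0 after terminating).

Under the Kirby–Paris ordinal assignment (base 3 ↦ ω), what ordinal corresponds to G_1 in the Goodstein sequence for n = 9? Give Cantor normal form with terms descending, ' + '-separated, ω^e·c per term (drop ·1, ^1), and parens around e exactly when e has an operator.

ω^(ω + 1)

G_0 = 9. HB_2(9) = 2^(2 + 1) + 1. Bump = 82. G_1 = 81.
G_1 = 81. HB_3(81) = 3^(3 + 1). Bump = 1024. G_2 = 1023.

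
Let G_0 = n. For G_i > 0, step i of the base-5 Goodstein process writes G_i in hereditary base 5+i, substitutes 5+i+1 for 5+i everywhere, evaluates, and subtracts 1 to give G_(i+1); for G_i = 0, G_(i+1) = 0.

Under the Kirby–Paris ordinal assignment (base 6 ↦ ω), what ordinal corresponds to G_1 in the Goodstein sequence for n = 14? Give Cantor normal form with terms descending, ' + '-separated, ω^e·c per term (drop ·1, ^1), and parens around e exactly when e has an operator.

ω·2 + 3

i=0: 14 = 2·5 + 4 (b=5); 5→6: 2·6 + 4 = 16; 16−1 = 15
i=1: 15 = 2·6 + 3 (b=6); 6→7: 2·7 + 3 = 17; 17−1 = 16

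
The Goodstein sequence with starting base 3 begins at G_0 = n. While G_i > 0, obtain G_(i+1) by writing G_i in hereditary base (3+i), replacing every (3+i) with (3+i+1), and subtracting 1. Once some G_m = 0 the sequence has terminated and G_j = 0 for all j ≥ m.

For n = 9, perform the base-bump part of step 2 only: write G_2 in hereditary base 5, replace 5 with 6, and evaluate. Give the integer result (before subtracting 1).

20

G_0 = 9. HB_3(9) = 3^2. Bump = 16. G_1 = 15.
G_1 = 15. HB_4(15) = 3·4 + 3. Bump = 18. G_2 = 17.
G_2 = 17. HB_5(17) = 3·5 + 2. Bump = 20. G_3 = 19.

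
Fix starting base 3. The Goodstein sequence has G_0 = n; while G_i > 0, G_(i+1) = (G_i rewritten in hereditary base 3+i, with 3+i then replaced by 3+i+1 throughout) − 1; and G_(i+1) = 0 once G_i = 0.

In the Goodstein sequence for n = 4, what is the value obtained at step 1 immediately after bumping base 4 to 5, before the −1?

G_0 = 4. HB_3(4) = 3 + 1. Bump = 5. G_1 = 4.
G_1 = 4. HB_4(4) = 4. Bump = 5. G_2 = 4.

5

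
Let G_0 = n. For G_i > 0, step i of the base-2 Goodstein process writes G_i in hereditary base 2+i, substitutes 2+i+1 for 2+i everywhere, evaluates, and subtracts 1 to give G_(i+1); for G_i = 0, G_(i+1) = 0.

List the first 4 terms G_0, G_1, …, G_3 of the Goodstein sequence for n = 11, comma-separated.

11, 84, 1027, 15627

(0) 11|_2 = 2^(2 + 1) + 2 + 1 ↦ 3^(3 + 1) + 3 + 1|_3 = 85 ⇒ 84
(1) 84|_3 = 3^(3 + 1) + 3 ↦ 4^(4 + 1) + 4|_4 = 1028 ⇒ 1027
(2) 1027|_4 = 4^(4 + 1) + 3 ↦ 5^(5 + 1) + 3|_5 = 15628 ⇒ 15627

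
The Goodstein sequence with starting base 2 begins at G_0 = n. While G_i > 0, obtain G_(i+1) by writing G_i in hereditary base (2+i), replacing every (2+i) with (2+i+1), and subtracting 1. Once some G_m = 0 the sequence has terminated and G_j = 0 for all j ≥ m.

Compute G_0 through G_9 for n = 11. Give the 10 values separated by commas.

[0] 11 ≡ 2^(2 + 1) + 2 + 1 (base 2). Lift 3: 85. −1: 84.
[1] 84 ≡ 3^(3 + 1) + 3 (base 3). Lift 4: 1028. −1: 1027.
[2] 1027 ≡ 4^(4 + 1) + 3 (base 4). Lift 5: 15628. −1: 15627.
[3] 15627 ≡ 5^(5 + 1) + 2 (base 5). Lift 6: 279938. −1: 279937.
[4] 279937 ≡ 6^(6 + 1) + 1 (base 6). Lift 7: 5764802. −1: 5764801.
[5] 5764801 ≡ 7^(7 + 1) (base 7). Lift 8: 134217728. −1: 134217727.
[6] 134217727 ≡ 7·8^8 + 7·8^7 + 7·8^6 + 7·8^5 + 7·8^4 + 7·8^3 + 7·8^2 + 7·8 + 7 (base 8). Lift 9: 2749609303. −1: 2749609302.
[7] 2749609302 ≡ 7·9^9 + 7·9^7 + 7·9^6 + 7·9^5 + 7·9^4 + 7·9^3 + 7·9^2 + 7·9 + 6 (base 9). Lift 10: 70077777776. −1: 70077777775.
[8] 70077777775 ≡ 7·10^10 + 7·10^7 + 7·10^6 + 7·10^5 + 7·10^4 + 7·10^3 + 7·10^2 + 7·10 + 5 (base 10). Lift 11: 1997331745491. −1: 1997331745490.

11, 84, 1027, 15627, 279937, 5764801, 134217727, 2749609302, 70077777775, 1997331745490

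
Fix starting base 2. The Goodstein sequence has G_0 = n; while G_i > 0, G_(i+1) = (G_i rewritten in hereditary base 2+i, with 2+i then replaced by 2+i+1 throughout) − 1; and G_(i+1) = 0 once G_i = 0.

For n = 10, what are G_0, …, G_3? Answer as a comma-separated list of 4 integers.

10, 83, 1025, 15625

(0) 10|_2 = 2^(2 + 1) + 2 ↦ 3^(3 + 1) + 3|_3 = 84 ⇒ 83
(1) 83|_3 = 3^(3 + 1) + 2 ↦ 4^(4 + 1) + 2|_4 = 1026 ⇒ 1025
(2) 1025|_4 = 4^(4 + 1) + 1 ↦ 5^(5 + 1) + 1|_5 = 15626 ⇒ 15625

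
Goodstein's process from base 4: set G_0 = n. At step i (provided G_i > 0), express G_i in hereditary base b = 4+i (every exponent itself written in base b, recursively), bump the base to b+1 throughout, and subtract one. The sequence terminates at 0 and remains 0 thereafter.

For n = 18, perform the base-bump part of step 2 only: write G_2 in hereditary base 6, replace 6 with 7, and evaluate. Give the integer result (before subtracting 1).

49

(0) 18|_4 = 4^2 + 2 ↦ 5^2 + 2|_5 = 27 ⇒ 26
(1) 26|_5 = 5^2 + 1 ↦ 6^2 + 1|_6 = 37 ⇒ 36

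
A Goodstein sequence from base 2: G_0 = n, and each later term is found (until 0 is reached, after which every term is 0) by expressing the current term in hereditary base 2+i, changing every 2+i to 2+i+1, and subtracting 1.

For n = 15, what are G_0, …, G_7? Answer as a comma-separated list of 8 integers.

15, 111, 1283, 18752, 326593, 6588344, 150994943, 3524450280

G_0=15  [base 2] 2^(2 + 1) + 2^2 + 2 + 1  →[2↦3]→  3^(3 + 1) + 3^3 + 3 + 1 = 112  −1 ⇒ G_1=111
G_1=111  [base 3] 3^(3 + 1) + 3^3 + 3  →[3↦4]→  4^(4 + 1) + 4^4 + 4 = 1284  −1 ⇒ G_2=1283
G_2=1283  [base 4] 4^(4 + 1) + 4^4 + 3  →[4↦5]→  5^(5 + 1) + 5^5 + 3 = 18753  −1 ⇒ G_3=18752
G_3=18752  [base 5] 5^(5 + 1) + 5^5 + 2  →[5↦6]→  6^(6 + 1) + 6^6 + 2 = 326594  −1 ⇒ G_4=326593
G_4=326593  [base 6] 6^(6 + 1) + 6^6 + 1  →[6↦7]→  7^(7 + 1) + 7^7 + 1 = 6588345  −1 ⇒ G_5=6588344
G_5=6588344  [base 7] 7^(7 + 1) + 7^7  →[7↦8]→  8^(8 + 1) + 8^8 = 150994944  −1 ⇒ G_6=150994943
G_6=150994943  [base 8] 8^(8 + 1) + 7·8^7 + 7·8^6 + 7·8^5 + 7·8^4 + 7·8^3 + 7·8^2 + 7·8 + 7  →[8↦9]→  9^(9 + 1) + 7·9^7 + 7·9^6 + 7·9^5 + 7·9^4 + 7·9^3 + 7·9^2 + 7·9 + 7 = 3524450281  −1 ⇒ G_7=3524450280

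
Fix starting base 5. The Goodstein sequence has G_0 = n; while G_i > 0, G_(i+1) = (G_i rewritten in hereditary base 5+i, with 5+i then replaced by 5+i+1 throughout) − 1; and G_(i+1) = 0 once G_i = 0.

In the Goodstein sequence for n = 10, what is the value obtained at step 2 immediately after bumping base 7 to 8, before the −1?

10 —HB5→ 2·5 —bump→ 2·6 = 12 —(−1)→ 11
11 —HB6→ 6 + 5 —bump→ 7 + 5 = 12 —(−1)→ 11
11 —HB7→ 7 + 4 —bump→ 8 + 4 = 12 —(−1)→ 11

12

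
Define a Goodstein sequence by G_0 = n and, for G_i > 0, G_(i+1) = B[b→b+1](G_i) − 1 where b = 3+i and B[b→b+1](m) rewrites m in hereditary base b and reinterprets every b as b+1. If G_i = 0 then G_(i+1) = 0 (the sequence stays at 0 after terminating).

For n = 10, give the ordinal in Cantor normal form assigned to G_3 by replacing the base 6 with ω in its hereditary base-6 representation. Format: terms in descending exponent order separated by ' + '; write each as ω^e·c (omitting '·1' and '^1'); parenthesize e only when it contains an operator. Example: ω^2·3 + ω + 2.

ω·4 + 3

G_0=10  [base 3] 3^2 + 1  →[3↦4]→  4^2 + 1 = 17  −1 ⇒ G_1=16
G_1=16  [base 4] 4^2  →[4↦5]→  5^2 = 25  −1 ⇒ G_2=24
G_2=24  [base 5] 4·5 + 4  →[5↦6]→  4·6 + 4 = 28  −1 ⇒ G_3=27
G_3=27  [base 6] 4·6 + 3  →[6↦7]→  4·7 + 3 = 31  −1 ⇒ G_4=30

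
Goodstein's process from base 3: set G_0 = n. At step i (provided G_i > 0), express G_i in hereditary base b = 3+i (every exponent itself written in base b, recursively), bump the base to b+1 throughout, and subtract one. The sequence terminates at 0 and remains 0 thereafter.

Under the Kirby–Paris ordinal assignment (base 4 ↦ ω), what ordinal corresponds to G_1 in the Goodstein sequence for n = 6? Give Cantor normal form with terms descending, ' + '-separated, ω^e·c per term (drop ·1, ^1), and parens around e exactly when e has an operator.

(0) 6|_3 = 2·3 ↦ 2·4|_4 = 8 ⇒ 7
(1) 7|_4 = 4 + 3 ↦ 5 + 3|_5 = 8 ⇒ 7

ω + 3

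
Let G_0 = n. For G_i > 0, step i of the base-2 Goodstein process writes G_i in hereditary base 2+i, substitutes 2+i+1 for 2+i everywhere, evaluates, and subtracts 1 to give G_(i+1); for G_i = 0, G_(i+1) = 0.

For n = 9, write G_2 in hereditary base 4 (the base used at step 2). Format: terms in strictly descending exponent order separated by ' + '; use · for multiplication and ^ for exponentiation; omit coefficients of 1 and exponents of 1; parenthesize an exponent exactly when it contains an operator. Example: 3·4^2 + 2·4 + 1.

G_0=9  [base 2] 2^(2 + 1) + 1  →[2↦3]→  3^(3 + 1) + 1 = 82  −1 ⇒ G_1=81
G_1=81  [base 3] 3^(3 + 1)  →[3↦4]→  4^(4 + 1) = 1024  −1 ⇒ G_2=1023
G_2=1023  [base 4] 3·4^4 + 3·4^3 + 3·4^2 + 3·4 + 3  →[4↦5]→  3·5^5 + 3·5^3 + 3·5^2 + 3·5 + 3 = 9843  −1 ⇒ G_3=9842

3·4^4 + 3·4^3 + 3·4^2 + 3·4 + 3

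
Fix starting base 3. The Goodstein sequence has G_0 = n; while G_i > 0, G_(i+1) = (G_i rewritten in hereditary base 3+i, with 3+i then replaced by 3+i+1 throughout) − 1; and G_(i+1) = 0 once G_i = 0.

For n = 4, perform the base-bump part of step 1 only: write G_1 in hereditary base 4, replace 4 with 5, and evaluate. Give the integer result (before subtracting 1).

step 0: 4 = 3 + 1; sub 4 for 3: 4 + 1; = 5; G_1 = 5−1 = 4
step 1: 4 = 4; sub 5 for 4: 5; = 5; G_2 = 5−1 = 4

5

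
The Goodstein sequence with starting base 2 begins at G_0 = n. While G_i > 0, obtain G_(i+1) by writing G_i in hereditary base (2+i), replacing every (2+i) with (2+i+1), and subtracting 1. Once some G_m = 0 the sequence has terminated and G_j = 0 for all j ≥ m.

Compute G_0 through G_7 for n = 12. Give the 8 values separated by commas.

G_0=12  [base 2] 2^(2 + 1) + 2^2  →[2↦3]→  3^(3 + 1) + 3^3 = 108  −1 ⇒ G_1=107
G_1=107  [base 3] 3^(3 + 1) + 2·3^2 + 2·3 + 2  →[3↦4]→  4^(4 + 1) + 2·4^2 + 2·4 + 2 = 1066  −1 ⇒ G_2=1065
G_2=1065  [base 4] 4^(4 + 1) + 2·4^2 + 2·4 + 1  →[4↦5]→  5^(5 + 1) + 2·5^2 + 2·5 + 1 = 15686  −1 ⇒ G_3=15685
G_3=15685  [base 5] 5^(5 + 1) + 2·5^2 + 2·5  →[5↦6]→  6^(6 + 1) + 2·6^2 + 2·6 = 280020  −1 ⇒ G_4=280019
G_4=280019  [base 6] 6^(6 + 1) + 2·6^2 + 6 + 5  →[6↦7]→  7^(7 + 1) + 2·7^2 + 7 + 5 = 5764911  −1 ⇒ G_5=5764910
G_5=5764910  [base 7] 7^(7 + 1) + 2·7^2 + 7 + 4  →[7↦8]→  8^(8 + 1) + 2·8^2 + 8 + 4 = 134217868  −1 ⇒ G_6=134217867
G_6=134217867  [base 8] 8^(8 + 1) + 2·8^2 + 8 + 3  →[8↦9]→  9^(9 + 1) + 2·9^2 + 9 + 3 = 3486784575  −1 ⇒ G_7=3486784574

12, 107, 1065, 15685, 280019, 5764910, 134217867, 3486784574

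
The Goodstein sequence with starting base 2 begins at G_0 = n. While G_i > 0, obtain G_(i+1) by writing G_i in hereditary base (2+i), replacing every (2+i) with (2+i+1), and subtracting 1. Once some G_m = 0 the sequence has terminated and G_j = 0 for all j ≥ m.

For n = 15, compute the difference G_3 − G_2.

[0] 15 ≡ 2^(2 + 1) + 2^2 + 2 + 1 (base 2). Lift 3: 112. −1: 111.
[1] 111 ≡ 3^(3 + 1) + 3^3 + 3 (base 3). Lift 4: 1284. −1: 1283.
[2] 1283 ≡ 4^(4 + 1) + 4^4 + 3 (base 4). Lift 5: 18753. −1: 18752.

17469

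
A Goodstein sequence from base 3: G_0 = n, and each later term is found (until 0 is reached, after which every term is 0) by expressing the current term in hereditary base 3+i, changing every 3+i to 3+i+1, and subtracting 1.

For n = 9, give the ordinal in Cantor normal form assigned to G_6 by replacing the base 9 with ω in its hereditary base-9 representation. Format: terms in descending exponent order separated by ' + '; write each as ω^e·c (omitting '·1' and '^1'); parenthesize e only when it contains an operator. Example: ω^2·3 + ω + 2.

ω·2 + 6

9 —HB3→ 3^2 —bump→ 4^2 = 16 —(−1)→ 15
15 —HB4→ 3·4 + 3 —bump→ 3·5 + 3 = 18 —(−1)→ 17
17 —HB5→ 3·5 + 2 —bump→ 3·6 + 2 = 20 —(−1)→ 19
19 —HB6→ 3·6 + 1 —bump→ 3·7 + 1 = 22 —(−1)→ 21
21 —HB7→ 3·7 —bump→ 3·8 = 24 —(−1)→ 23
23 —HB8→ 2·8 + 7 —bump→ 2·9 + 7 = 25 —(−1)→ 24
24 —HB9→ 2·9 + 6 —bump→ 2·10 + 6 = 26 —(−1)→ 25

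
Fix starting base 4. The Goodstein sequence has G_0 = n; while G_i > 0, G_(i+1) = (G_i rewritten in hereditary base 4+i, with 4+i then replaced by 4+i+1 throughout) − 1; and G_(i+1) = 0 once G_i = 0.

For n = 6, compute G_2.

6 —HB4→ 4 + 2 —bump→ 5 + 2 = 7 —(−1)→ 6
6 —HB5→ 5 + 1 —bump→ 6 + 1 = 7 —(−1)→ 6
6 —HB6→ 6 —bump→ 7 = 7 —(−1)→ 6

6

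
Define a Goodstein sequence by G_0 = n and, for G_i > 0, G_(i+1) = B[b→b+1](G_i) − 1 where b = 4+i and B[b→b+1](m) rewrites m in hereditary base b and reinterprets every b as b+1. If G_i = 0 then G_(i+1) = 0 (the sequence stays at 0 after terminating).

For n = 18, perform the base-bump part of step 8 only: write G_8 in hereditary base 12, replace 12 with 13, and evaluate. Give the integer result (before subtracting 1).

step 0: 18 = 4^2 + 2; sub 5 for 4: 5^2 + 2; = 27; G_1 = 27−1 = 26
step 1: 26 = 5^2 + 1; sub 6 for 5: 6^2 + 1; = 37; G_2 = 37−1 = 36
step 2: 36 = 6^2; sub 7 for 6: 7^2; = 49; G_3 = 49−1 = 48
step 3: 48 = 6·7 + 6; sub 8 for 7: 6·8 + 6; = 54; G_4 = 54−1 = 53
step 4: 53 = 6·8 + 5; sub 9 for 8: 6·9 + 5; = 59; G_5 = 59−1 = 58
step 5: 58 = 6·9 + 4; sub 10 for 9: 6·10 + 4; = 64; G_6 = 64−1 = 63
step 6: 63 = 6·10 + 3; sub 11 for 10: 6·11 + 3; = 69; G_7 = 69−1 = 68
step 7: 68 = 6·11 + 2; sub 12 for 11: 6·12 + 2; = 74; G_8 = 74−1 = 73
step 8: 73 = 6·12 + 1; sub 13 for 12: 6·13 + 1; = 79; G_9 = 79−1 = 78

79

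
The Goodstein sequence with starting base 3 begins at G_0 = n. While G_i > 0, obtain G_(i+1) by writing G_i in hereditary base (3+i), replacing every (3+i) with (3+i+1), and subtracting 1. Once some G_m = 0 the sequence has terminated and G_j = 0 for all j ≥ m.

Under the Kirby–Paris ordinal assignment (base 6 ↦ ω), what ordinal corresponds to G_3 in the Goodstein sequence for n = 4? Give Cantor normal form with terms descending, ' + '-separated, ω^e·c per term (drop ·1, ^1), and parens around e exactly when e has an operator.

3

4 —HB3→ 3 + 1 —bump→ 4 + 1 = 5 —(−1)→ 4
4 —HB4→ 4 —bump→ 5 = 5 —(−1)→ 4
4 —HB5→ 4 —bump→ 4 = 4 —(−1)→ 3
3 —HB6→ 3 —bump→ 3 = 3 —(−1)→ 2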